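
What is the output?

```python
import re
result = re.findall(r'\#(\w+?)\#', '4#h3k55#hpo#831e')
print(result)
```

['h3k55']

Because there's exactly one group, `findall` drops the full match and keeps group 1 from the one hit.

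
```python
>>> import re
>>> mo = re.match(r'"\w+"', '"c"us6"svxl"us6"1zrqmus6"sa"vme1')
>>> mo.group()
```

With `match`, the pattern is implicitly anchored at the beginning.
The match spans [0:3] → '"c"'.

'"c"'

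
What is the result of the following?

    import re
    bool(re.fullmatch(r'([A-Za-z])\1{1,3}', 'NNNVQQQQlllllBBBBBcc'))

False

The backreference `\1` re-matches whatever the first group consumed, character for character.
`re.fullmatch` requires the pattern to consume the entire string.
Here there's no way to consume every character, so the call returns None, and `bool(None)` is False.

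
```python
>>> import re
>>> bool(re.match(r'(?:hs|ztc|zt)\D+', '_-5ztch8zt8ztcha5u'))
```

False

With `match`, the pattern is implicitly anchored at the beginning.
Here position 0 doesn't satisfy it, so the call returns None, and `bool(None)` is False.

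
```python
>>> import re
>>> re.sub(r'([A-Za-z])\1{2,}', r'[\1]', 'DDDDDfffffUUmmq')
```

'[D][f]UUmmq'

A backreference is literal: `\1` must see the identical characters the first group matched.
Matches: at [0:5] → 'DDDDD'; at [5:10] → 'fffff'.
Each match is replaced using the text its own group 1 captured.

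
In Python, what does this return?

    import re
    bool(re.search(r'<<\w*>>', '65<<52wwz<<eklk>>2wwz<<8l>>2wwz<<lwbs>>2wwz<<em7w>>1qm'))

True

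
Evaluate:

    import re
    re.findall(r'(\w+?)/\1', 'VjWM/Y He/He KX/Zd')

`\1` is not a pattern — it's the concrete string captured by group 1, re-applied verbatim.
With a single group, `findall` returns only what that group captured — 1 item.

['He']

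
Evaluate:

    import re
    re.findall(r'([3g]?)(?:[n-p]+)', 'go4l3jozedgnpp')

['g', '', 'g']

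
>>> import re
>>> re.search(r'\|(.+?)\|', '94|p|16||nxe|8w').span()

(2, 5)

With the lazy modifier that quantifier settles for the fewest repetitions that let the rest of the pattern succeed (the atoms after it are unaffected and can still be greedy).
The match spans [2:5] → '|p|'.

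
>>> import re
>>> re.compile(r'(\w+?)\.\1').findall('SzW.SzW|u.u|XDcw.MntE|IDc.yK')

['SzW', 'u']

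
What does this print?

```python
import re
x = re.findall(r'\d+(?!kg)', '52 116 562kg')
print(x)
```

['52', '116', '56']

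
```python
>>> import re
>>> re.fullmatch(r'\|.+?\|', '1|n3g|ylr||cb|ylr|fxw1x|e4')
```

None

`re.fullmatch` requires the pattern to consume the entire string.
Here there's no way to consume every character, so the call returns None.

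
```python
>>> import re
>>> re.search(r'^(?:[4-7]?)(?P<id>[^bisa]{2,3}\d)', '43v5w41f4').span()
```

(0, 4)

The pattern matches anchored at the start of the string; then optionally a character in [4-7] (non-capturing group); then 2 to 3 of any character except [bisa], then a digit (captured as 'id').
`re.search` scans for the first position where the pattern succeeds.
The match spans [0:4] → '43v5'.
Captured: group 1 = '3v5'.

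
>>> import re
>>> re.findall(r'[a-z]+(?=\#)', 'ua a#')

['a']

The positive lookaround only admits positions where the adjacent text matches; those characters stay outside the span.
No capturing groups, so `findall` returns the 1 full match string.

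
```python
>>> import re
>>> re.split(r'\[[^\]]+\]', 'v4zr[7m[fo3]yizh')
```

`split` removes every match and returns the 2 fragments in between.

['v4zr', 'yizh']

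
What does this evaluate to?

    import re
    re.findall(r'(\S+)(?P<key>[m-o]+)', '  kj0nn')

[('kj0n', 'n')]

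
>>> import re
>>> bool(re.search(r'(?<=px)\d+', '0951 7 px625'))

True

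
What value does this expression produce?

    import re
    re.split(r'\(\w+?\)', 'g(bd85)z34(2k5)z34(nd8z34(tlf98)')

['g', 'z34', 'z34(nd8z34', '']

Matches to split on: at [1:7] → '(bd85)'; at [10:15] → '(2k5)'; at [25:32] → '(tlf98)'.
The string is cut at each match, leaving 4 pieces.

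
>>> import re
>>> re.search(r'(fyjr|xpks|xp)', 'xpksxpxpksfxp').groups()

`|` is ordered: at each position the engine commits to the first alternative that works.
Unlike `match`, `search` isn't anchored — it looks for the pattern anywhere in the string.
The match spans [0:4] → 'xpks'.
Captured: group 1 = 'xpks'.

('xpks',)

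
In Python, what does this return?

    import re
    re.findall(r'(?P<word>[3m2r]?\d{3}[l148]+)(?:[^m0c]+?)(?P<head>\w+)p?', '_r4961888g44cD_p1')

The pattern matches optionally one of [3m2r], then exactly 3 of a digit, then one or more of one of [l148] (captured as 'word'); then one or more of any character except [m0c] (lazy) (non-capturing group); then one or more of a word character (captured as 'head'); then optionally a literal 'p'.
Scanning left to right: at [1:17] match 'r4961888g44cD_p1', groups = ('r4961888', '44cD_p1').
With 2 capturing groups, `findall` returns a 2-tuple per match.

[('r4961888', '44cD_p1')]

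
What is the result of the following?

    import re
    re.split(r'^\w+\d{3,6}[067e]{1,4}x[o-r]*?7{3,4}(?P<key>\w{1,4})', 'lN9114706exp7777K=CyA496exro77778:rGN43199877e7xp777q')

`re.split` interleaves the captured-group text with the surrounding fragments.

['', 'K', '=CyA496exro77778:rGN43199877e7xp777q']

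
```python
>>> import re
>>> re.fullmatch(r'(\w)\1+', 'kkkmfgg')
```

For `fullmatch`, every character of the input must be accounted for by the pattern.
Here the string isn't matched end-to-end, so the call returns None.

None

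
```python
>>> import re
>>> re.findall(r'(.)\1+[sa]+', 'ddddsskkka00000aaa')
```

`\1` has to match the exact text group 1 already captured.
Scanning left to right: at [0:6] match 'ddddss', group 1 = 'd'; at [6:10] match 'kkka', group 1 = 'k'; at [10:18] match '00000aaa', group 1 = '0'.
Because there's exactly one group, `findall` drops the full match and keeps group 1 from each hit.

['d', 'k', '0']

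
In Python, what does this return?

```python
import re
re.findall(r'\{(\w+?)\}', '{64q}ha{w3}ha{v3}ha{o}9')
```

['64q', 'w3', 'v3', 'o']

Because there's exactly one group, `findall` drops the full match and keeps group 1 from each hit.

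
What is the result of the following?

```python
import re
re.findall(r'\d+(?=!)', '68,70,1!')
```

['1']

The lookaround is zero-width — it requires the adjacent text to match without consuming it, so the asserted text isn't part of the match.
`findall` yields the raw match text (1 of them) because the pattern has no groups.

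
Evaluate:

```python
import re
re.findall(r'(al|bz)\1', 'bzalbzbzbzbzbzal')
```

['bz', 'bz']

`\1` has to match the exact text group 1 already captured.
Walking the string: at [4:8] match 'bzbz', group 1 = 'bz'; at [8:12] match 'bzbz', group 1 = 'bz'.
With a single group, `findall` returns only what that group captured — 2 items.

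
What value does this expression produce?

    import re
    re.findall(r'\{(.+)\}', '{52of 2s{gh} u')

['52of 2s{gh']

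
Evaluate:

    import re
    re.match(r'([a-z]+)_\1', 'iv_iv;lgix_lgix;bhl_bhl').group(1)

The match spans [0:5] → 'iv_iv'.
Captured: group 1 = 'iv'.

'iv'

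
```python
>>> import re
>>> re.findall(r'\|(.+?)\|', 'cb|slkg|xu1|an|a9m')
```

Matches: at [2:8] match '|slkg|', group 1 = 'slkg'; at [11:15] match '|an|', group 1 = 'an'.
Because there's exactly one group, `findall` drops the full match and keeps group 1 from each hit.

['slkg', 'an']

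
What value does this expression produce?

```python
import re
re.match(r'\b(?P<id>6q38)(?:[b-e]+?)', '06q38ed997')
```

None

`match` is anchored at position 0; if the pattern doesn't fit there, it returns None.
Here the string doesn't start with a match, so the call returns None.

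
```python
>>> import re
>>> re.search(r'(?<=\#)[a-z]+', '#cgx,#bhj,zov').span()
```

The `(?=…)`/`(?<=…)` assertion just peeks at neighbouring text; it doesn't advance the match position.
The match spans [1:4] → 'cgx'.

(1, 4)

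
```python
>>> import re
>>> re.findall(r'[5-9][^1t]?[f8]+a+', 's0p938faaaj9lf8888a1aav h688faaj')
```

['938faaa', '9lf8888a', '688faa']

This matches a character in [5-9], then optionally any character except [1t], then one or more of one of [f8]; then one or more of a literal 'a'.
Scanning left to right: at [3:10] → '938faaa'; at [11:19] → '9lf8888a'; at [25:31] → '688faa'.
No capturing groups, so `findall` returns the 3 full match strings.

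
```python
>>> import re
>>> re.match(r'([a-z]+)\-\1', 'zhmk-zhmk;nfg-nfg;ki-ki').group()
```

'zhmk-zhmk'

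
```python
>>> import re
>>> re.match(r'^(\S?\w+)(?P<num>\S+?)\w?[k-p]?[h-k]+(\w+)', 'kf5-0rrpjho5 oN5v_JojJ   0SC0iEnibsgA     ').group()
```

`re.match` won't scan ahead — the pattern has to work from the very first character.
The match spans [0:12] → 'kf5-0rrpjho5'.

'kf5-0rrpjho5'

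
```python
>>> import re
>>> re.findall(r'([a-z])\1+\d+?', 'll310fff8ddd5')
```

`\1` has to match the exact text group 1 already captured.
`findall` collects group 1 from each match (3 total).

['l', 'f', 'd']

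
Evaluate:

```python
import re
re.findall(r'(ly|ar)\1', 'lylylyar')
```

After group 1 captures some text, `\1` only succeeds where that same text appears again.
Scanning left to right: at [0:4] match 'lyly', group 1 = 'ly'.
Because there's exactly one group, `findall` drops the full match and keeps group 1 from the one hit.

['ly']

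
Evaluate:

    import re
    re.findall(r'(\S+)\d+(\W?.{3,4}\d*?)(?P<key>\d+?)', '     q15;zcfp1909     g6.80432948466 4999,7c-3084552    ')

[('q1', ';zcfp', '1'), ('g6.8043294846', ' 499', '9'), (',7c-30', '455', '2')]

This matches one or more of a non-whitespace character (captured); then one or more of a digit; then optionally a non-word character, then 3 to 4 of any character, then zero or more of a digit (lazy) (captured); then one or more of a digit (lazy) (captured as 'key').
Walking the string: at [5:14] match 'q15;zcfp1', groups = ('q1', ';zcfp', '1'); at [22:41] match 'g6.80432948466 4999', groups = ('g6.8043294846', ' 499', '9'); at [41:52] match ',7c-3084552', groups = (',7c-30', '455', '2').
With 3 capturing groups, `findall` returns a 3-tuple per match.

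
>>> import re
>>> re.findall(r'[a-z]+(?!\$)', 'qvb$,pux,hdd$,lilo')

['qv', 'pux', 'hd', 'lilo']

The negative lookahead/lookbehind blocks any match where the forbidden context is present.
`findall` yields the raw match text (4 of them) because the pattern has no groups.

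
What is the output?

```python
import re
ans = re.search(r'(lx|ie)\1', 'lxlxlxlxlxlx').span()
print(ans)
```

(0, 4)

`\1` has to match the exact text group 1 already captured.
The match spans [0:4] → 'lxlx'.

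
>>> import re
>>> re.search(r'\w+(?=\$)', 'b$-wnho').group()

'b'

Because the assertion is zero-width, the text it checks is not consumed and won't appear in the result.
`search` walks the string left to right and returns the first match it finds.
The match spans [0:1] → 'b'.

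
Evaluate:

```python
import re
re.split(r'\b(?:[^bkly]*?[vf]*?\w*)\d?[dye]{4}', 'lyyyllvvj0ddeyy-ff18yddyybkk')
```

['', '', 'bkk']

The pattern matches a word boundary (`\b`, zero-width); then zero or more of any character except [bkly] (lazy), then zero or more of one of [vf] (lazy), then zero or more of a word character (non-capturing group); then optionally a digit, then exactly 4 of one of [dye].
The string is cut at each match, leaving 3 pieces.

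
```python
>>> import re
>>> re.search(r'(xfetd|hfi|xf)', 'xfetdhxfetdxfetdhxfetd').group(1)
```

'xfetd'

Branches in `(...|...)` are attempted left-to-right; the first branch that allows the whole pattern to succeed is taken.
`re.search` scans for the first position where the pattern succeeds.
The match spans [0:5] → 'xfetd'.
Captured: group 1 = 'xfetd'.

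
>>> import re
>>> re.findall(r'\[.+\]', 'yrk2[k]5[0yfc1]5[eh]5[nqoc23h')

['[k]5[0yfc1]5[eh]']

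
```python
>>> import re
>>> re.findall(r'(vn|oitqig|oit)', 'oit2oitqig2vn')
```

`|` is ordered: at each position the engine commits to the first alternative that works.
Matches: at [0:3] match 'oit', group 1 = 'oit'; at [4:10] match 'oitqig', group 1 = 'oitqig'; at [11:13] match 'vn', group 1 = 'vn'.
With a single group, `findall` returns only what that group captured — 3 items.

['oit', 'oitqig', 'vn']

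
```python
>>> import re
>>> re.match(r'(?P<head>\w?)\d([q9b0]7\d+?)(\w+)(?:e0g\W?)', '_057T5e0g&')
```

None

Pattern: optionally a word character (captured as 'head'); then a digit; then one of [q9b0], then a literal '7', then one or more of a digit (lazy) (captured); then one or more of a word character (captured); then the literal 'e0g', then optionally a non-word character (non-capturing group).
`re.match` only tries the pattern at the start of the string.
Here position 0 doesn't satisfy it, so the call returns None.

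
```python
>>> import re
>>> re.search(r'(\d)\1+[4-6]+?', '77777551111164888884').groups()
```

The match spans [0:6] → '777775'.
Captured: group 1 = '7'.

('7',)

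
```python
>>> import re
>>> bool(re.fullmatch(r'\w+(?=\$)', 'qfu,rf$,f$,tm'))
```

Because the assertion is zero-width, the text it checks is not consumed and won't appear in the result.
For `fullmatch`, every character of the input must be accounted for by the pattern.
Here the string isn't matched end-to-end, so the call returns None, and `bool(None)` is False.

False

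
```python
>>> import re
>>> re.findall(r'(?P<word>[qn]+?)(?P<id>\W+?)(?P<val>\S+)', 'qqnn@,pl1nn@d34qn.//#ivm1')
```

Pattern: one or more of one of [qn] (lazy) (captured as 'word'); then one or more of a non-word character (lazy) (captured as 'id'); then one or more of a non-whitespace character (captured as 'val').
The `?` after the quantifier makes it lazy — it takes as little as possible before letting the rest of the pattern try.
Walking the string: at [0:25] match 'qqnn@,pl1nn@d34qn.//#ivm1', groups = ('qqnn', '@', ',pl1nn@d34qn.//#ivm1').
3 groups means the one result is a tuple of 3 captured strings — 1 here.

[('qqnn', '@', ',pl1nn@d34qn.//#ivm1')]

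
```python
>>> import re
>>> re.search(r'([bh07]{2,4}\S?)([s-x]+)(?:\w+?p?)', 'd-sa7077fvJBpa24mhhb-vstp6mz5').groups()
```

Pattern: 2 to 4 of one of [bh07], then optionally a non-whitespace character (captured); then one or more of a character in [s-x] (captured); then one or more of a word character (lazy), then optionally a literal 'p' (non-capturing group).
With the lazy modifier that quantifier settles for the fewest repetitions that let the rest of the pattern succeed (the atoms after it are unaffected and can still be greedy).
`search` walks the string left to right and returns the first match it finds.
The match spans [4:11] → '7077fvJ'.
Captured: group 1 = '7077f', group 2 = 'v'.

('7077f', 'v')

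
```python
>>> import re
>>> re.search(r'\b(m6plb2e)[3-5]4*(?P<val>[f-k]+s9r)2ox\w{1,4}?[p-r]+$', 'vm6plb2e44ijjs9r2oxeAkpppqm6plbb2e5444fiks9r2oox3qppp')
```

None

Pattern: a word boundary (`\b`, zero-width); then the literal 'm6', then the literal 'plb', then the literal '2e' (captured); then a character in [3-5], then zero or more of the literal '4'; then one or more of a character in [f-k], then the literal 's9r' (captured as 'val'); then the literal '2ox', then 1 to 4 of a word character (lazy); then one or more of a character in [p-r]; then anchored at the end.
`search` walks the string left to right and returns the first match it finds.
Here the pattern never matches, so the call returns None.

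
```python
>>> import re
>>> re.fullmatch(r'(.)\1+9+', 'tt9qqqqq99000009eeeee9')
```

`\1` is not a pattern — it's the concrete string captured by group 1, re-applied verbatim.
`fullmatch` succeeds only if the pattern covers the string from start to end.
Here there's no way to consume every character, so the call returns None.

None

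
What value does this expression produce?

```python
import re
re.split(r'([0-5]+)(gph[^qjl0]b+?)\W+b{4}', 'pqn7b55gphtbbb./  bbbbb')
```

['pqn7b', '55', 'gphtbbb', 'b']

This matches one or more of a character in [0-5] (captured); then the literal 'gph', then any character except [qjl0], then one or more of a literal 'b' (lazy) (captured); then one or more of a non-word character, then exactly 4 of a literal 'b'.
Matches to split on: at [5:22] → '55gphtbbb./  bbbb'.
`re.split` interleaves the captured-group text with the surrounding fragments.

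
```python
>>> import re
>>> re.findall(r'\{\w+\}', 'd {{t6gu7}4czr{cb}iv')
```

['{t6gu7}', '{cb}']

Walking the string: at [3:10] → '{t6gu7}'; at [14:18] → '{cb}'.
With no groups in the pattern, `findall` gives back each whole match — 2 here.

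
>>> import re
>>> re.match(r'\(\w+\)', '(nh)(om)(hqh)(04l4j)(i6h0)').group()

'(nh)'

With `match`, the pattern is implicitly anchored at the beginning.
The match spans [0:4] → '(nh)'.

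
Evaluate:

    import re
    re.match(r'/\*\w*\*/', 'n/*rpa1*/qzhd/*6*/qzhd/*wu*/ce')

None

With `match`, the pattern is implicitly anchored at the beginning.
Here the pattern fails at index 0, so the call returns None.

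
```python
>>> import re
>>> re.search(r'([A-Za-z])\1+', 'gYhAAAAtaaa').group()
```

'AAAA'

A backreference is literal: `\1` must see the identical characters the first group matched.
The match spans [3:7] → 'AAAA'.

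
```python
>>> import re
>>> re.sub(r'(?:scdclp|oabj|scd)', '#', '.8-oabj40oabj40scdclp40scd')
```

'.8-#40#40#40#'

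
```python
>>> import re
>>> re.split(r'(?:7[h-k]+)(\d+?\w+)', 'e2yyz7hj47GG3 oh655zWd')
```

This matches a literal '7', then one or more of a character in [h-k] (non-capturing group); then one or more of a digit (lazy), then one or more of a word character (captured).
Matches to split on: at [5:13] → '7hj47GG3'.
With a capturing group present, the delimiter's captured portion is kept in the result list.

['e2yyz', '47GG3', ' oh655zWd']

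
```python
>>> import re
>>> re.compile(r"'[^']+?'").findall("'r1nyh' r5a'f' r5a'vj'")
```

["'r1nyh'", "'f'", "'vj'"]

Matches: at [0:7] → "'r1nyh'"; at [11:14] → "'f'"; at [18:22] → "'vj'".
`findall` yields the raw match text (3 of them) because the pattern has no groups.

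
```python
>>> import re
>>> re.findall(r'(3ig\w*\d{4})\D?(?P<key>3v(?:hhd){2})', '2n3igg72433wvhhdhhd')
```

2 groups means each result is a tuple of 2 captured strings — 0 here.
Nothing in the string satisfies the pattern, so the list is empty.

[]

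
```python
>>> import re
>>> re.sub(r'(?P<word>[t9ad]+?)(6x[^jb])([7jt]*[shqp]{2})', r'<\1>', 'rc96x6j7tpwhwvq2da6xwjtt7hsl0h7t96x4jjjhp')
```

'rc96x6j7tpwhwvq2<da>l0h7<t9>'

Pattern: one or more of one of [t9ad] (lazy) (captured as 'word'); then the literal '6x', then any character except [jb] (captured); then zero or more of one of [7jt], then exactly 2 of one of [shqp] (captured).
Matches: at [16:27] → 'da6xwjtt7hs'; at [31:41] → 't96x4jjjhp'.
The replacement refers to a captured group, so each match is rewritten using its own captured text.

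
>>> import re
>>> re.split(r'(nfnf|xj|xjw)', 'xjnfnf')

Matches to split on: at [0:2] → 'xj'; at [2:6] → 'nfnf'.
`re.split` interleaves the captured-group text with the surrounding fragments.

['', 'xj', '', 'nfnf', '']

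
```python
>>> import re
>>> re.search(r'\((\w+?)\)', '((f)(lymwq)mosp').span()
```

`search` walks the string left to right and returns the first match it finds.
The match spans [1:4] → '(f)'.
Captured: group 1 = 'f'.

(1, 4)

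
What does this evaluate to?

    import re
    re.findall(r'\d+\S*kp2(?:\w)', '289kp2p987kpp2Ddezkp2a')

The pattern matches one or more of a digit, then zero or more of a non-whitespace character, then the literal 'kp2'; then a word character (non-capturing group).
Matches: at [0:22] → '289kp2p987kpp2Ddezkp2a'.
No capturing groups, so `findall` returns the 1 full match string.

['289kp2p987kpp2Ddezkp2a']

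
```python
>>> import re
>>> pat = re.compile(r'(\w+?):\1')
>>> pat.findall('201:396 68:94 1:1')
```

`\1` is not a pattern — it's the concrete string captured by group 1, re-applied verbatim.
Walking the string: at [14:17] match '1:1', group 1 = '1'.
With a single group, `findall` returns only what that group captured — 1 item.

['1']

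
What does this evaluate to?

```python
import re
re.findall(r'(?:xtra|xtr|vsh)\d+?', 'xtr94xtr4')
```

['xtr9', 'xtr4']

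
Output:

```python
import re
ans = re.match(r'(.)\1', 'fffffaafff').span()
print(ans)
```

(0, 2)

After group 1 captures some text, `\1` only succeeds where that same text appears again.
With `match`, the pattern is implicitly anchored at the beginning.
The match spans [0:2] → 'ff'.
Captured: group 1 = 'f'.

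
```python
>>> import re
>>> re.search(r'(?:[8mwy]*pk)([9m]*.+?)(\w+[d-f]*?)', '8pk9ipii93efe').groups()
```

This matches zero or more of one of [8mwy], then the literal 'pk' (non-capturing group); then zero or more of one of [9m], then one or more of any character (lazy) (captured); then one or more of a word character, then zero or more of a character in [d-f] (lazy) (captured).
A non-greedy quantifier consumes as few characters as it can — just enough that the remainder of the pattern still matches from where it stops; whatever follows it matches normally.
`re.search` tries every starting position until one works.
The match spans [0:13] → '8pk9ipii93efe'.
Captured: group 1 = '9i', group 2 = 'pii93efe'.

('9i', 'pii93efe')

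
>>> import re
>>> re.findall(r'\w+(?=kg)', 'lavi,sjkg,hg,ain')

['sj']

The `(?=…)`/`(?<=…)` assertion just peeks at neighbouring text; it doesn't advance the match position.
Scanning left to right: at [5:7] → 'sj'.
No capturing groups, so `findall` returns the 1 full match string.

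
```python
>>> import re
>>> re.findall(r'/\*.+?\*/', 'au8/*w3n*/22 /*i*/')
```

`findall` yields the raw match text (2 of them) because the pattern has no groups.

['/*w3n*/', '/*i*/']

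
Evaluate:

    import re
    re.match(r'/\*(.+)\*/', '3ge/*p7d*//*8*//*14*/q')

With `match`, the pattern is implicitly anchored at the beginning.
Here position 0 doesn't satisfy it, so the call returns None.

None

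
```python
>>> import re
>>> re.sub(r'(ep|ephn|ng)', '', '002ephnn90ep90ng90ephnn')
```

`|` is ordered: at each position the engine commits to the first alternative that works.
Each match is replaced by ''.

'002hnn909090hnn'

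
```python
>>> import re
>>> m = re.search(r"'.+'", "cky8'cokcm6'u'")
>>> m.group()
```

`search` walks the string left to right and returns the first match it finds.
The match spans [4:14] → "'cokcm6'u'".

"'cokcm6'u'"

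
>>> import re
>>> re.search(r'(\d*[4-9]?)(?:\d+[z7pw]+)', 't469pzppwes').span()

(1, 9)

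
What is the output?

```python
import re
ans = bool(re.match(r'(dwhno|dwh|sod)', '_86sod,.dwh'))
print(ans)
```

False

With `match`, the pattern is implicitly anchored at the beginning.
Here the string doesn't start with a match, so the call returns None, and `bool(None)` is False.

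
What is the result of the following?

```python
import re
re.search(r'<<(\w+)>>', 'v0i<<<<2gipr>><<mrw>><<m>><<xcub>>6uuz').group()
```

'<<2gipr>>'

The match spans [5:14] → '<<2gipr>>'.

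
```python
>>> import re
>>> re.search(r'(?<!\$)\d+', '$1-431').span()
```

(3, 6)

A negative assertion filters positions out without eating any characters.
Unlike `match`, `search` isn't anchored — it looks for the pattern anywhere in the string.
The match spans [3:6] → '431'.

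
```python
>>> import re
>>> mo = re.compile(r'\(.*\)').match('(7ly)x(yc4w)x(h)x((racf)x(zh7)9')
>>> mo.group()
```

`re.match` won't scan ahead — the pattern has to work from the very first character.
The match spans [0:30] → '(7ly)x(yc4w)x(h)x((racf)x(zh7)'.

'(7ly)x(yc4w)x(h)x((racf)x(zh7)'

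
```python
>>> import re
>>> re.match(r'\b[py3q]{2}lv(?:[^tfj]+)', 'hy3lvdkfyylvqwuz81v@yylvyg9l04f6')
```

With `match`, the pattern is implicitly anchored at the beginning.
Here the string doesn't start with a match, so the call returns None.

None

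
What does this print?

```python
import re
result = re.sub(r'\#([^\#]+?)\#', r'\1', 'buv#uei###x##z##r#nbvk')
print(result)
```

buvuei#xzrnbvk

The replacement refers to a captured group, so each match is rewritten using its own captured text.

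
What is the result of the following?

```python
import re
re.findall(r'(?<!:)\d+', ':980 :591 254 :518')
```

A negative assertion filters positions out without eating any characters.
`findall` yields the raw match text (4 of them) because the pattern has no groups.

['80', '91', '254', '18']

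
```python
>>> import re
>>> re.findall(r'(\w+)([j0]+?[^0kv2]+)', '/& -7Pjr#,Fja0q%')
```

[('7P', 'jr#,Fja')]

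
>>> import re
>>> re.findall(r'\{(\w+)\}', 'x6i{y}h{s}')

['y', 's']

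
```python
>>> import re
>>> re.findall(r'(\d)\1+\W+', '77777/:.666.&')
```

A backreference is literal: `\1` must see the identical characters the first group matched.
Walking the string: at [0:8] match '77777/:.', group 1 = '7'; at [8:13] match '666.&', group 1 = '6'.
One capturing group, so `findall` returns just the captured substring from each match — 2 in all.

['7', '6']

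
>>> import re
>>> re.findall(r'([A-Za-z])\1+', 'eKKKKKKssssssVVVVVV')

`\1` has to match the exact text group 1 already captured.
Matches: at [1:7] match 'KKKKKK', group 1 = 'K'; at [7:13] match 'ssssss', group 1 = 's'; at [13:19] match 'VVVVVV', group 1 = 'V'.
`findall` collects group 1 from each match (3 total).

['K', 's', 'V']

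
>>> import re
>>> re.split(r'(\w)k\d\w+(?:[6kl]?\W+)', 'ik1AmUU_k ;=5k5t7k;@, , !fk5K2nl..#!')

Because the pattern has a capturing group, `split` also inserts each captured text between the pieces.

['', 'i', '', '5', '', 'f', '']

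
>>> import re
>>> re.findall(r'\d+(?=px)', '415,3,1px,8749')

['1']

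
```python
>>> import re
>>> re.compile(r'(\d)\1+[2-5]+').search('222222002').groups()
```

('2',)

`\1` is not a pattern — it's the concrete string captured by group 1, re-applied verbatim.
Unlike `match`, `search` isn't anchored — it looks for the pattern anywhere in the string.
The match spans [0:6] → '222222'.
Captured: group 1 = '2'.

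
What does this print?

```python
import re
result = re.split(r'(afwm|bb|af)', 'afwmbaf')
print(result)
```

`|` is ordered: at each position the engine commits to the first alternative that works.
With a capturing group present, the delimiter's captured portion is kept in the result list.

['', 'afwm', 'b', 'af', '']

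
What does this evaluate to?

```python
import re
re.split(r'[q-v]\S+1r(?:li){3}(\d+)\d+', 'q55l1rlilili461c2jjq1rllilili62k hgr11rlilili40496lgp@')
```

['', '46', 'c2jjq1rllilili62k hg', '4049', 'lgp@']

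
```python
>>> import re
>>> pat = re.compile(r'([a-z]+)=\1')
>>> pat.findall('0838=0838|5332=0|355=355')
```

[]

One capturing group, so `findall` returns just the captured substring from each match — 0 in all.
Nothing in the string satisfies the pattern, so the list is empty.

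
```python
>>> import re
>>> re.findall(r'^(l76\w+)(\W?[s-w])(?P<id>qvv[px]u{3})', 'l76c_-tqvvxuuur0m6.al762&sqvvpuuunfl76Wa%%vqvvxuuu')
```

This matches anchored at the start of the string; then the literal 'l76', then one or more of a word character (captured); then optionally a non-word character, then a character in [s-w] (captured); then the literal 'qvv', then one of [px], then exactly 3 of a literal 'u' (captured as 'id').
Walking the string: at [0:14] match 'l76c_-tqvvxuuu', groups = ('l76c_', '-t', 'qvvxuuu').
Multiple groups make `findall` return tuples — one 3-tuple for the one match.

[('l76c_', '-t', 'qvvxuuu')]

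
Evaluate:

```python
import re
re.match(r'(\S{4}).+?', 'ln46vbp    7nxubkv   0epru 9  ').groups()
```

('ln46',)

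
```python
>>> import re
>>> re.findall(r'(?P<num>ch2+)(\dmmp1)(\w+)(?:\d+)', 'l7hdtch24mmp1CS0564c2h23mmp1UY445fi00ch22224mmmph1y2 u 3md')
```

With 3 capturing groups, `findall` returns a 3-tuple per match.

[('ch2', '4mmp1', 'CS0564c2h23mmp1UY445fi00ch22224mmmph1y')]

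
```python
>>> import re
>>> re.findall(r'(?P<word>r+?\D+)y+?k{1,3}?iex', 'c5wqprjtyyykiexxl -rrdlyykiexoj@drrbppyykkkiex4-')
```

Pattern: one or more of a literal 'r' (lazy), then one or more of a non-digit (captured as 'word'); then one or more of the literal 'y' (lazy), then 1 to 3 of the literal 'k' (lazy), then the literal 'iex'.
`findall` collects group 1 from the one match (1 total).

['rjtyyykiexxl -rrdlyykiexoj@drrbppy']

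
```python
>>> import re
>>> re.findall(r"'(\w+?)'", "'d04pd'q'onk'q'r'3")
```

['d04pd', 'onk', 'r']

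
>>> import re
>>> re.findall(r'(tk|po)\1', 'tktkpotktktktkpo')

['tk', 'tk', 'tk']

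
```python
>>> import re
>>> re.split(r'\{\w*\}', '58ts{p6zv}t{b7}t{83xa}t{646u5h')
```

['58ts', 't', 't', 't{646u5h']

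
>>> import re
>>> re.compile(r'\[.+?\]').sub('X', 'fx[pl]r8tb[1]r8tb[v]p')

Because the quantifier is non-greedy, it stops expanding at the earliest point where the rest of the pattern can succeed.
Every occurrence is swapped for 'X'.

'fxXr8tbXr8tbXp'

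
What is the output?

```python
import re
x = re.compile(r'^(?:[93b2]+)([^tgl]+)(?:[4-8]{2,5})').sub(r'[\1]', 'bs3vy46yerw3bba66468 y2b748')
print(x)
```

[s3vy46yerw3bba66468 y2b7]

The pattern matches anchored at the start of the string; then one or more of one of [93b2] (non-capturing group); then one or more of any character except [tgl] (captured); then 2 to 5 of a character in [4-8] (non-capturing group).
Matches: at [0:27] → 'bs3vy46yerw3bba66468 y2b748'.
`\1` in the replacement pulls in group 1's text for each match.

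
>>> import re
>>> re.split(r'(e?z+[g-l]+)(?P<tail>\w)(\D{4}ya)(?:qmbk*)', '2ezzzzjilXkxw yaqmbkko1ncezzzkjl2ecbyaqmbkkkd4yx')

This matches optionally a literal 'e', then one or more of a literal 'z', then one or more of a character in [g-l] (captured); then a word character (captured as 'tail'); then exactly 4 of a non-digit, then a literal 'y', then the literal 'a' (captured); then the literal 'qmb', then zero or more of a literal 'k' (non-capturing group).
Matches to split on: at [1:21] → 'ezzzzjilXkxw yaqmbkk'.
Because the pattern has a capturing group, `split` also inserts each captured text between the pieces.

['2', 'ezzzzjil', 'X', 'kxw ya', 'o1ncezzzkjl2ecbyaqmbkkkd4yx']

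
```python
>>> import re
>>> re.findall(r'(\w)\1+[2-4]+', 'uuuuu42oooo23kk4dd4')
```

['u', 'o', 'k', 'd']

`\1` has to match the exact text group 1 already captured.
With a single group, `findall` returns only what that group captured — 4 items.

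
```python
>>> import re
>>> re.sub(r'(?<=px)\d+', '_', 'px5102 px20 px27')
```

'px_ px_ px_'

The `(?=…)`/`(?<=…)` assertion just peeks at neighbouring text; it doesn't advance the match position.
Matches: at [2:6] → '5102'; at [9:11] → '20'; at [14:16] → '27'.
`sub` substitutes '_' at each match site.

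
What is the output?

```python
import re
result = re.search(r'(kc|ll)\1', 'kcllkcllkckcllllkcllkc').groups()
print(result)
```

('kc',)

The match spans [8:12] → 'kckc'.
Captured: group 1 = 'kc'.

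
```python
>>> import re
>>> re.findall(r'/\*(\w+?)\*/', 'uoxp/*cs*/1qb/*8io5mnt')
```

Scanning left to right: at [4:10] match '/*cs*/', group 1 = 'cs'.
Because there's exactly one group, `findall` drops the full match and keeps group 1 from the one hit.

['cs']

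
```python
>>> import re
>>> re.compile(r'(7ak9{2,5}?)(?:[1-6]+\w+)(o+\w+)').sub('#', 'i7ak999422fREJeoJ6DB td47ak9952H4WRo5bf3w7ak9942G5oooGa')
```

`sub` substitutes '#' at each match site.

'i# td4#'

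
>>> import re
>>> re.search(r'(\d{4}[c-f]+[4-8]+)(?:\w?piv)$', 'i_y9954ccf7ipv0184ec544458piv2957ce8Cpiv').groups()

('2957ce8',)

This matches exactly 4 of a digit, then one or more of a character in [c-f], then one or more of a character in [4-8] (captured); then optionally a word character, then the literal 'piv' (non-capturing group); then anchored at the end.
Unlike `match`, `search` isn't anchored — it looks for the pattern anywhere in the string.
The match spans [29:40] → '2957ce8Cpiv'.
Captured: group 1 = '2957ce8'.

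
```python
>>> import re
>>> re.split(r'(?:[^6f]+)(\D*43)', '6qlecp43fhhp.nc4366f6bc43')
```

['6', 'fhhp.nc43', '66f6', '43', '']

The pattern matches one or more of any character except [6f] (non-capturing group); then zero or more of a non-digit, then the literal '43' (captured).
Matches to split on: at [1:17] → 'qlecp43fhhp.nc43'; at [21:25] → 'bc43'.
With a capturing group present, the delimiter's captured portion is kept in the result list.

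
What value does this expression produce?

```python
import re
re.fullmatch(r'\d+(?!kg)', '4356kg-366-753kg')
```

None

`(?!…)`/`(?<!…)` only lets a position through if the neighbouring text does NOT match; no characters are consumed.
For `fullmatch`, every character of the input must be accounted for by the pattern.
Here the pattern can't cover the whole string, so the call returns None.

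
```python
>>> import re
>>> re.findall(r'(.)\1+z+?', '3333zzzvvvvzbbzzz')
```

`\1` has to match the exact text group 1 already captured.
Because there's exactly one group, `findall` drops the full match and keeps group 1 from each hit.

['3', 'v', 'b']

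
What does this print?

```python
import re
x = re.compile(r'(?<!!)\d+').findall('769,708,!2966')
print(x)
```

Because the assertion is negative and zero-width, positions next to the forbidden text are skipped.
Since nothing is captured, `findall` lists the 3 matched substrings directly.

['769', '708', '966']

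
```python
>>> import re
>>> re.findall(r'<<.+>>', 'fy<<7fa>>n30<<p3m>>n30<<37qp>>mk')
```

['<<7fa>>n30<<p3m>>n30<<37qp>>']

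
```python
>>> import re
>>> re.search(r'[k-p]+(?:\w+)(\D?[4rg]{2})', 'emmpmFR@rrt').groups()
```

('@rr',)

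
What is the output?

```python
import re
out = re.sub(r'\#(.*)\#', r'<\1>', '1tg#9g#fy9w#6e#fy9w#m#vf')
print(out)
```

Matches: at [3:22] → '#9g#fy9w#6e#fy9w#m#'.
The replacement refers to a captured group, so each match is rewritten using its own captured text.

1tg<9g#fy9w#6e#fy9w#m>vf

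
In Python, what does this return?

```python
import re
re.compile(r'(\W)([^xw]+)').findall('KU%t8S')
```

[('%', 't8S')]

The pattern matches a non-word character (captured); then one or more of any character except [xw] (captured).
Walking the string: at [2:6] match '%t8S', groups = ('%', 't8S').
`findall` packs the 2 group values into a tuple for every match.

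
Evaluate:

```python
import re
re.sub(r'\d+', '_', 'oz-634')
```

The pattern matches one or more of a digit.
Matches: at [3:6] → '634'.
Each match is replaced by '_'.

'oz-_'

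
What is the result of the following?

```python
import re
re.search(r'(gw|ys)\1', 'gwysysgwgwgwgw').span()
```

A backreference is literal: `\1` must see the identical characters the first group matched.
Unlike `match`, `search` isn't anchored — it looks for the pattern anywhere in the string.
The match spans [2:6] → 'ysys'.
Captured: group 1 = 'ys'.

(2, 6)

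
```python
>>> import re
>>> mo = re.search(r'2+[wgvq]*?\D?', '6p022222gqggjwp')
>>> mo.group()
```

'22222g'

Because the quantifier is non-greedy, it stops expanding at the earliest point where the rest of the pattern can succeed.
The match spans [3:9] → '22222g'.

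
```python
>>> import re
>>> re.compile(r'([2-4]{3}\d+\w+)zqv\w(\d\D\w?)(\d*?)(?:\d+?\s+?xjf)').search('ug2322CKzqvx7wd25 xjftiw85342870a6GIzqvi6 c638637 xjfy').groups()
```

This matches exactly 3 of a character in [2-4], then one or more of a digit, then one or more of a word character (captured); then the literal 'zq', then a literal 'v', then a word character; then a digit, then a non-digit, then optionally a word character (captured); then zero or more of a digit (lazy) (captured); then one or more of a digit (lazy), then one or more of whitespace (lazy), then the literal 'xjf' (non-capturing group).
With the lazy modifier that quantifier settles for the fewest repetitions that let the rest of the pattern succeed (the atoms after it are unaffected and can still be greedy).
Unlike `match`, `search` isn't anchored — it looks for the pattern anywhere in the string.
The match spans [2:21] → '2322CKzqvx7wd25 xjf'.
Captured: group 1 = '2322CK', group 2 = '7wd', group 3 = ''.

('2322CK', '7wd', '')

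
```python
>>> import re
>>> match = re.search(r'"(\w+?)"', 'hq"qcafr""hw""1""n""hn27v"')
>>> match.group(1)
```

'qcafr'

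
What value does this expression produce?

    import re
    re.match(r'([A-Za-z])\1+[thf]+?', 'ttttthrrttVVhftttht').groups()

('t',)

A backreference is literal: `\1` must see the identical characters the first group matched.
`re.match` won't scan ahead — the pattern has to work from the very first character.
The match spans [0:6] → 'ttttth'.
Captured: group 1 = 't'.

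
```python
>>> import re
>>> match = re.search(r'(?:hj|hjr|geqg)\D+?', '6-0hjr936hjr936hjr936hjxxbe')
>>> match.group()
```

`search` walks the string left to right and returns the first match it finds.
The match spans [3:6] → 'hjr'.

'hjr'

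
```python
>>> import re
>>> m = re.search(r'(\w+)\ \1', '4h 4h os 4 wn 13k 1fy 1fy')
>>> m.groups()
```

('4h',)

`\1` is not a pattern — it's the concrete string captured by group 1, re-applied verbatim.
`search` walks the string left to right and returns the first match it finds.
The match spans [0:5] → '4h 4h'.
Captured: group 1 = '4h'.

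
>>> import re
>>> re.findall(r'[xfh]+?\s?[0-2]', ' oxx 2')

['xx 2']

`findall` yields the raw match text (1 of them) because the pattern has no groups.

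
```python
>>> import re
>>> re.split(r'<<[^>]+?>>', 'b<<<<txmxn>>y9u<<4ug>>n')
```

Matches to split on: at [1:12] → '<<<<txmxn>>'; at [15:22] → '<<4ug>>'.
Splitting on the pattern gives 3 pieces.

['b', 'y9u', 'n']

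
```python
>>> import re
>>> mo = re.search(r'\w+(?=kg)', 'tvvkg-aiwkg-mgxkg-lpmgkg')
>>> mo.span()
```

(0, 3)

The `(?=…)`/`(?<=…)` assertion just peeks at neighbouring text; it doesn't advance the match position.
The match spans [0:3] → 'tvv'.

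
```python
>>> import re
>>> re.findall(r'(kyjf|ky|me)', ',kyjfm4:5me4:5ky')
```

Alternation isn't longest-match — the leftmost alternative that fits at this position is chosen.
With a single group, `findall` returns only what that group captured — 3 items.

['kyjf', 'me', 'ky']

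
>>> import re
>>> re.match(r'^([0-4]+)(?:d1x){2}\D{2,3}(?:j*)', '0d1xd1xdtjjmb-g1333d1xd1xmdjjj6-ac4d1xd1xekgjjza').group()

This matches anchored at the start of the string; then one or more of a character in [0-4] (captured); then the literal 'd1x' repeated 2 times, then 2 to 3 of a non-digit; then zero or more of a literal 'j' (non-capturing group).
`re.match` won't scan ahead — the pattern has to work from the very first character.
The match spans [0:11] → '0d1xd1xdtjj'.
Captured: group 1 = '0'.

'0d1xd1xdtjj'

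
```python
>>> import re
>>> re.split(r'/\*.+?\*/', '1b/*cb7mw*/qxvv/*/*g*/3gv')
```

['1b', 'qxvv', '3gv']

`split` removes every match and returns the 3 fragments in between.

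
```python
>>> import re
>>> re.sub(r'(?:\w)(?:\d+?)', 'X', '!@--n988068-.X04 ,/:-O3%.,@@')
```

'!@--XXX8-.X4 ,/:-X%.,@@'

The pattern matches a word character (non-capturing group); then one or more of a digit (lazy) (non-capturing group).
Lazy quantifiers expand one character at a time until the remainder of the pattern can match.
Matches: at [4:6] → 'n9'; at [6:8] → '88'; at [8:10] → '06'; at [13:15] → 'X0'; at [21:23] → 'O3'.
Each match is replaced by 'X'.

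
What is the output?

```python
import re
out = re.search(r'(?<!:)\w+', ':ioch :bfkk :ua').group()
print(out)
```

The negative lookaround is zero-width — it rules out positions where the adjacent text would match, without consuming anything.
`re.search` scans for the first position where the pattern succeeds.
The match spans [2:5] → 'och'.

och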